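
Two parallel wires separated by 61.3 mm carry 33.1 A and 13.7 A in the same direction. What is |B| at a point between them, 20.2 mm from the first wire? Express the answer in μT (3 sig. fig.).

B ≈ 261 μT

Each long wire gives B = μ₀I/(2πd). Distances are d₁ = 0.0202 m and d₂ = 0.0411 m.
B₁ = 3.28×10⁻⁴ T, B₂ = 6.67×10⁻⁵ T.
Between parallel currents the two contributions point in opposite directions, so they subtract. B = |B₁ − B₂| = |3.28×10⁻⁴ − 6.67×10⁻⁵| = 2.61×10⁻⁴ T.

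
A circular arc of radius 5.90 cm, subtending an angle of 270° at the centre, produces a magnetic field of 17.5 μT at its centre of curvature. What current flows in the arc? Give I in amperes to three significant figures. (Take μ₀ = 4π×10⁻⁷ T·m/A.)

I ≈ 2.19 A

For a circular arc, B = μ₀Iφ/(4πR) with φ in radians; here φ = 4.712 rad.
So I = 4πRB/(μ₀φ) = 4π × 0.059 × 1.75×10⁻⁵ / (4π×10⁻⁷ × 4.712) = 2.19 A.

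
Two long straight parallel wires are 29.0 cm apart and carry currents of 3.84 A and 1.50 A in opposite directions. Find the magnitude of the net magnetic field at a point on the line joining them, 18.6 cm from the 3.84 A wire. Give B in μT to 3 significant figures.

Each long wire gives B = μ₀I/(2πd). Distances are d₁ = 0.186 m and d₂ = 0.104 m.
B₁ = 4.13×10⁻⁶ T, B₂ = 2.88×10⁻⁶ T.
Between antiparallel currents both contributions point the same way, so they add. B = B₁ + B₂ = 4.13×10⁻⁶ + 2.88×10⁻⁶ = 7.01×10⁻⁶ T.

B ≈ 7.01 μT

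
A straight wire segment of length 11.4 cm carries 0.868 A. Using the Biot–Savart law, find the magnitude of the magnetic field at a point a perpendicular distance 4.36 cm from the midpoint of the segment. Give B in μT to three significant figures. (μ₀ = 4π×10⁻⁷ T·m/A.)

B ≈ 3.16 μT

For a finite straight segment, B = (μ₀I/4πd)(sinθ₁ + sinθ₂), where θ₁, θ₂ are the angles from the perpendicular to each end.
The perpendicular from the point meets the wire at its midpoint, so each end is L/2 = 0.057 m away along the wire.
sinθ₁ = 0.057/√(0.057²+0.0436²) = 0.7943; sinθ₂ = 0.057/√(0.057²+0.0436²) = 0.7943.
B = (4π×10⁻⁷ × 0.868) / (4π × 0.0436) × (0.7943 + 0.7943) = 3.16×10⁻⁶ T.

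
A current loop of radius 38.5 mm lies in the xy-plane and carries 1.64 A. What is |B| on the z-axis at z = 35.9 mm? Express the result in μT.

On the axis of a circular loop, B = μ₀IR² / [2(R²+z²)^(3/2)].
R² + z² = (0.0385)² + (0.0359)² = 0.002771 m², and (R²+z²)^(3/2) = 1.46×10⁻⁴ m³.
B = (4π×10⁻⁷ × 1.64 × 0.001482) / (2 × 1.46×10⁻⁴) = 1.05×10⁻⁵ T.

B ≈ 10.5 μT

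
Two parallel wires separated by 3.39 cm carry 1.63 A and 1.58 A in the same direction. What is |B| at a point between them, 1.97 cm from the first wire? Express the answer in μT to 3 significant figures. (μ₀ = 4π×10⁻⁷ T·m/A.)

B ≈ 5.71 μT

Each long wire gives B = μ₀I/(2πd). Distances are d₁ = 0.0197 m and d₂ = 0.0142 m.
B₁ = 1.65×10⁻⁵ T, B₂ = 2.23×10⁻⁵ T.
Between parallel currents the two contributions point in opposite directions, so they subtract. B = |B₁ − B₂| = |1.65×10⁻⁵ − 2.23×10⁻⁵| = 5.71×10⁻⁶ T.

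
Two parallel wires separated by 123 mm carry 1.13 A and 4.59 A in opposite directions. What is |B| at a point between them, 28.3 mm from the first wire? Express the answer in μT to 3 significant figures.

B ≈ 17.7 μT

Each long wire gives B = μ₀I/(2πd). Distances are d₁ = 0.0283 m and d₂ = 0.0947 m.
B₁ = 7.99×10⁻⁶ T, B₂ = 9.69×10⁻⁶ T.
Between antiparallel currents both contributions point the same way, so they add. B = B₁ + B₂ = 7.99×10⁻⁶ + 9.69×10⁻⁶ = 1.77×10⁻⁵ T.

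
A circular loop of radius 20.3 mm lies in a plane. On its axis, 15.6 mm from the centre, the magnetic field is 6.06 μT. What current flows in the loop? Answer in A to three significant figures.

On the axis of a loop, B = μ₀IR²/[2(R²+z²)^(3/2)], so I = 2B(R²+z²)^(3/2)/(μ₀R²).
R² + z² = 0.0004121 + 0.0002434 = 0.0006555 m²; raised to 3/2 gives 1.68×10⁻⁵ m³.
I = 2 × 6.06×10⁻⁶ × 1.68×10⁻⁵ / (1.26×10⁻⁶ × 0.0004121) = 0.393 A.

I ≈ 0.393 A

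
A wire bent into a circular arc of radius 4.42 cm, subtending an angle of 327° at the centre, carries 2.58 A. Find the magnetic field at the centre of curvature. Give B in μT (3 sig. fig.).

B ≈ 33.3 μT

The Biot–Savart field of a circular arc at its centre is B = μ₀Iφ/(4πR), with φ = 5.707 rad.
B = (4π×10⁻⁷ × 2.58 × 5.707) / (4π × 0.0442) = 3.33×10⁻⁵ T.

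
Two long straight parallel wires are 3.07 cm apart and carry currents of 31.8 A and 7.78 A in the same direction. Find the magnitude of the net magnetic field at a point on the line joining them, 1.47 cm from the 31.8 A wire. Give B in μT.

B ≈ 335 μT

Each long wire gives B = μ₀I/(2πd). Distances are d₁ = 0.0147 m and d₂ = 0.016 m.
B₁ = 4.33×10⁻⁴ T, B₂ = 9.73×10⁻⁵ T.
Between parallel currents the two contributions point in opposite directions, so they subtract. B = |B₁ − B₂| = |4.33×10⁻⁴ − 9.73×10⁻⁵| = 3.35×10⁻⁴ T.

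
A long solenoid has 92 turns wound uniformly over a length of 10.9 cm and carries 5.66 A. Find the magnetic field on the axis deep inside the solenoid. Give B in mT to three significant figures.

Inside a long solenoid, B = μ₀nI with n = 844 turns/m.
B = 4π×10⁻⁷ × 844 × 5.66 = 6.00×10⁻³ T.

B ≈ 6.00 mT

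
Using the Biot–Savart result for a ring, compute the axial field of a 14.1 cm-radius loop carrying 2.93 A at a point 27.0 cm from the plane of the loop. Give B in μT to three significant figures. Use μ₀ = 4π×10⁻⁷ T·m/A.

On the axis of a circular loop, B = μ₀IR² / [2(R²+z²)^(3/2)].
R² + z² = (0.141)² + (0.27)² = 0.09278 m², and (R²+z²)^(3/2) = 2.83×10⁻² m³.
B = (4π×10⁻⁷ × 2.93 × 0.01988) / (2 × 2.83×10⁻²) = 1.30×10⁻⁶ T.

B ≈ 1.30 μT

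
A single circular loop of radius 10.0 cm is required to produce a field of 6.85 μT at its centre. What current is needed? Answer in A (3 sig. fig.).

At the centre of a circular loop B = μ₀I/(2R), so I = 2RB/μ₀.
With R = 0.1 m, I = 2 × 0.1 × 6.85×10⁻⁶ / (4π×10⁻⁷) = 1.09 A.

I ≈ 1.09 A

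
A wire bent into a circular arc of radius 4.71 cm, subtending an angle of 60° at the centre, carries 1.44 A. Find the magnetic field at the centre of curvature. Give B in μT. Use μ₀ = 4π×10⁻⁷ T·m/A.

The Biot–Savart field of a circular arc at its centre is B = μ₀Iφ/(4πR), with φ = 1.047 rad.
B = (4π×10⁻⁷ × 1.44 × 1.047) / (4π × 0.0471) = 3.20×10⁻⁶ T.

B ≈ 3.20 μT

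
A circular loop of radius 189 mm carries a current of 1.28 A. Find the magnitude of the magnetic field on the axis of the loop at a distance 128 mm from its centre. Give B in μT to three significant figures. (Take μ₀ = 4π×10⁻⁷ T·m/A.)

On the axis of a circular loop, B = μ₀IR² / [2(R²+z²)^(3/2)].
R² + z² = (0.189)² + (0.128)² = 0.0521 m², and (R²+z²)^(3/2) = 1.19×10⁻² m³.
B = (4π×10⁻⁷ × 1.28 × 0.03572) / (2 × 1.19×10⁻²) = 2.42×10⁻⁶ T.

B ≈ 2.42 μT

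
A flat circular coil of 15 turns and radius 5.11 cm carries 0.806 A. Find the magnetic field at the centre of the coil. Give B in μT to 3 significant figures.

B ≈ 149 μT

For an N-turn flat coil, B = Nμ₀I/(2R) with R = 0.0511 m.
B = 15 × 9.91×10⁻⁶ T = 1.49×10⁻⁴ T.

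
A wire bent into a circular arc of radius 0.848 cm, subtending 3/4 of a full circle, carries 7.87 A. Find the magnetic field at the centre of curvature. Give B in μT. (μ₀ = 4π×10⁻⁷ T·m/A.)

B ≈ 437 μT

The Biot–Savart field of a circular arc at its centre is B = μ₀Iφ/(4πR), with φ = 4.712 rad.
B = (4π×10⁻⁷ × 7.87 × 4.712) / (4π × 0.00848) = 4.37×10⁻⁴ T.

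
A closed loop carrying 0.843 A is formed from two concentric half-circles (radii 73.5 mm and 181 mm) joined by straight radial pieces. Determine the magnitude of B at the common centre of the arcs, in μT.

B ≈ 2.14 μT

The radial connectors point toward the centre, so dl × r̂ = 0 and they contribute nothing.
Each semicircle gives μ₀I/(4R): inner arc 3.60×10⁻⁶ T, outer arc 1.46×10⁻⁶ T.
The two arcs carry current in opposite angular senses, so their fields oppose: B = |3.60×10⁻⁶ − 1.46×10⁻⁶| = 2.14×10⁻⁶ T.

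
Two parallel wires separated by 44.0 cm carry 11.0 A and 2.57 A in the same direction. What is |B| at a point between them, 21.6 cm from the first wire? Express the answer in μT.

Each long wire gives B = μ₀I/(2πd). Distances are d₁ = 0.216 m and d₂ = 0.224 m.
B₁ = 1.02×10⁻⁵ T, B₂ = 2.29×10⁻⁶ T.
Between parallel currents the two contributions point in opposite directions, so they subtract. B = |B₁ − B₂| = |1.02×10⁻⁵ − 2.29×10⁻⁶| = 7.89×10⁻⁶ T.

B ≈ 7.89 μT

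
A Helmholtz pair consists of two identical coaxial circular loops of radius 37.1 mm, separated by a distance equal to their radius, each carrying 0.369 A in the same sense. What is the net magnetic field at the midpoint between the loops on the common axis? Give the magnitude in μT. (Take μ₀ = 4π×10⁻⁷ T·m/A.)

Each loop contributes B = μ₀IR²/[2(R²+z²)^(3/2)] on the axis, with z measured from that loop.
Loop 1 (z = 0.01855 m): B₁ = 4.47×10⁻⁶ T. Loop 2 (z = 0.01855 m): B₂ = 4.47×10⁻⁶ T.
The fields add: B = B₁ + B₂ = 8.94×10⁻⁶ T.

B ≈ 8.94 μT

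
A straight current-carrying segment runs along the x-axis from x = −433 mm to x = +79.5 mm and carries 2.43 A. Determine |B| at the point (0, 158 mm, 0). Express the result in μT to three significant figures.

For a finite straight segment, B = (μ₀I/4πd)(sinθ₁ + sinθ₂), where θ₁, θ₂ are the angles from the perpendicular to each end.
The perpendicular distance is d = 0.158 m; the end-offsets along the wire are a = 0.433 m and b = 0.0795 m.
sinθ₁ = 0.433/√(0.433²+0.158²) = 0.9394; sinθ₂ = 0.0795/√(0.0795²+0.158²) = 0.4495.
B = (4π×10⁻⁷ × 2.43) / (4π × 0.158) × (0.9394 + 0.4495) = 2.14×10⁻⁶ T.

B ≈ 2.14 μT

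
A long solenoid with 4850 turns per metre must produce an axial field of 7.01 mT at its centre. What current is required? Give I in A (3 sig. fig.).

I ≈ 1.15 A

Inside a long solenoid B = μ₀nI with n = 4850 m⁻¹, so I = B/(μ₀n).
I = 7.01×10⁻³ / (4π×10⁻⁷ × 4850) = 1.15 A.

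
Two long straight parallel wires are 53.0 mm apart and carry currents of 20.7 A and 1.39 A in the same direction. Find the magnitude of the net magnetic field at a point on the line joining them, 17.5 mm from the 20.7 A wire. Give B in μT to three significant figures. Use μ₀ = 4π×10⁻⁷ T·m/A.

B ≈ 229 μT

Each long wire gives B = μ₀I/(2πd). Distances are d₁ = 0.0175 m and d₂ = 0.0355 m.
B₁ = 2.37×10⁻⁴ T, B₂ = 7.83×10⁻⁶ T.
Between parallel currents the two contributions point in opposite directions, so they subtract. B = |B₁ − B₂| = |2.37×10⁻⁴ − 7.83×10⁻⁶| = 2.29×10⁻⁴ T.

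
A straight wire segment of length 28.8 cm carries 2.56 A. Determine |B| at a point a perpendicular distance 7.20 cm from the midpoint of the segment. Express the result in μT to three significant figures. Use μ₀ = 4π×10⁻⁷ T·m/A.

B ≈ 6.36 μT

For a finite straight segment, B = (μ₀I/4πd)(sinθ₁ + sinθ₂), where θ₁, θ₂ are the angles from the perpendicular to each end.
The perpendicular from the point meets the wire at its midpoint, so each end is L/2 = 0.144 m away along the wire.
sinθ₁ = 0.144/√(0.144²+0.072²) = 0.8944; sinθ₂ = 0.144/√(0.144²+0.072²) = 0.8944.
B = (4π×10⁻⁷ × 2.56) / (4π × 0.072) × (0.8944 + 0.8944) = 6.36×10⁻⁶ T.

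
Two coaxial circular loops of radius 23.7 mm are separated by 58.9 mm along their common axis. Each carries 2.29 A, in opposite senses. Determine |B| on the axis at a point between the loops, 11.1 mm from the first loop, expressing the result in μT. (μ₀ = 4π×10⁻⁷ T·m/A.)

B ≈ 39.8 μT

Each loop contributes B = μ₀IR²/[2(R²+z²)^(3/2)] on the axis, with z measured from that loop.
Loop 1 (z = 0.0111 m): B₁ = 4.51×10⁻⁵ T. Loop 2 (z = 0.0478 m): B₂ = 5.32×10⁻⁶ T.
The fields oppose: B = |B₁ − B₂| = 3.98×10⁻⁵ T.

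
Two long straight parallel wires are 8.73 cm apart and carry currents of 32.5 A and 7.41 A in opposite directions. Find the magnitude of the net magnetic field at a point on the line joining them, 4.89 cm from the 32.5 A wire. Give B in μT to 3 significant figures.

B ≈ 172 μT

Each long wire gives B = μ₀I/(2πd). Distances are d₁ = 0.0489 m and d₂ = 0.0384 m.
B₁ = 1.33×10⁻⁴ T, B₂ = 3.86×10⁻⁵ T.
Between antiparallel currents both contributions point the same way, so they add. B = B₁ + B₂ = 1.33×10⁻⁴ + 3.86×10⁻⁵ = 1.72×10⁻⁴ T.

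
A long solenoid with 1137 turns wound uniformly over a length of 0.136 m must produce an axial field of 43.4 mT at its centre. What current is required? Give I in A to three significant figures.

I ≈ 4.13 A

Inside a long solenoid B = μ₀nI with n = 8360 m⁻¹, so I = B/(μ₀n).
I = 4.34×10⁻² / (4π×10⁻⁷ × 8360) = 4.13 A.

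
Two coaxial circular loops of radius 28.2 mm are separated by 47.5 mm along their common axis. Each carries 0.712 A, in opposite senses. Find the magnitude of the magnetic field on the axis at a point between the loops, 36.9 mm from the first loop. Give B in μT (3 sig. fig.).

Each loop contributes B = μ₀IR²/[2(R²+z²)^(3/2)] on the axis, with z measured from that loop.
Loop 1 (z = 0.0369 m): B₁ = 3.55×10⁻⁶ T. Loop 2 (z = 0.0106 m): B₂ = 1.30×10⁻⁵ T.
The fields oppose: B = |B₁ − B₂| = 9.46×10⁻⁶ T.

B ≈ 9.46 μT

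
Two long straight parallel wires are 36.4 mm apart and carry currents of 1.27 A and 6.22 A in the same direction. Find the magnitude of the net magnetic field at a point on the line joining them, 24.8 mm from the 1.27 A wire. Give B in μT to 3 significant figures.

B ≈ 97.0 μT

Each long wire gives B = μ₀I/(2πd). Distances are d₁ = 0.0248 m and d₂ = 0.0116 m.
B₁ = 1.02×10⁻⁵ T, B₂ = 1.07×10⁻⁴ T.
Between parallel currents the two contributions point in opposite directions, so they subtract. B = |B₁ − B₂| = |1.02×10⁻⁵ − 1.07×10⁻⁴| = 9.70×10⁻⁵ T.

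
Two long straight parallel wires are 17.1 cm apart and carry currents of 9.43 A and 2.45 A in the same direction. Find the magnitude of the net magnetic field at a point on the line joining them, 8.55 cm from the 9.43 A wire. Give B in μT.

B ≈ 16.3 μT

Each long wire gives B = μ₀I/(2πd). Distances are d₁ = 0.0855 m and d₂ = 0.0855 m.
B₁ = 2.21×10⁻⁵ T, B₂ = 5.73×10⁻⁶ T.
Between parallel currents the two contributions point in opposite directions, so they subtract. B = |B₁ − B₂| = |2.21×10⁻⁵ − 5.73×10⁻⁶| = 1.63×10⁻⁵ T.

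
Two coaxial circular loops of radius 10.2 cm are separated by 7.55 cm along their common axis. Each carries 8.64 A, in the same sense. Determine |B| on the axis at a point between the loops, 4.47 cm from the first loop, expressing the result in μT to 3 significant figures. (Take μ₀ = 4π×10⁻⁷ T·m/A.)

B ≈ 87.6 μT

Each loop contributes B = μ₀IR²/[2(R²+z²)^(3/2)] on the axis, with z measured from that loop.
Loop 1 (z = 0.0447 m): B₁ = 4.09×10⁻⁵ T. Loop 2 (z = 0.0308 m): B₂ = 4.67×10⁻⁵ T.
The fields add: B = B₁ + B₂ = 8.76×10⁻⁵ T.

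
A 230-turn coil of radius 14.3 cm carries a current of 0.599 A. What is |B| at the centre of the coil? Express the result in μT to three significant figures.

For an N-turn flat coil, B = Nμ₀I/(2R) with R = 0.143 m.
B = 230 × 2.63×10⁻⁶ T = 6.05×10⁻⁴ T.

B ≈ 605 μT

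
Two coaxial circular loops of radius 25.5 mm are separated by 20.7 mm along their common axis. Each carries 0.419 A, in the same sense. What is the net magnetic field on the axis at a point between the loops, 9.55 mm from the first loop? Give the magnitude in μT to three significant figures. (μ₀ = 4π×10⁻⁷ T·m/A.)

Each loop contributes B = μ₀IR²/[2(R²+z²)^(3/2)] on the axis, with z measured from that loop.
Loop 1 (z = 0.00955 m): B₁ = 8.48×10⁻⁶ T. Loop 2 (z = 0.01115 m): B₂ = 7.94×10⁻⁶ T.
The fields add: B = B₁ + B₂ = 1.64×10⁻⁵ T.

B ≈ 16.4 μT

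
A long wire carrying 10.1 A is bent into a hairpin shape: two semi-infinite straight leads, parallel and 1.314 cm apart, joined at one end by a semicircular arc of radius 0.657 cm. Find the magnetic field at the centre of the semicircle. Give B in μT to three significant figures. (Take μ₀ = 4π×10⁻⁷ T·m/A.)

The semicircular arc contributes B_arc = μ₀I·π/(4πR) = μ₀I/(4R) = 4.83×10⁻⁴ T.
Each semi-infinite lead is at perpendicular distance R = 0.00657 m from the centre, with the perpendicular foot at its near end, so it contributes μ₀I/(4πR); both point the same way, together 3.07×10⁻⁴ T.
Arc and leads all point the same direction: B = 4.83×10⁻⁴ + 3.07×10⁻⁴ = 7.90×10⁻⁴ T.

B ≈ 790 μT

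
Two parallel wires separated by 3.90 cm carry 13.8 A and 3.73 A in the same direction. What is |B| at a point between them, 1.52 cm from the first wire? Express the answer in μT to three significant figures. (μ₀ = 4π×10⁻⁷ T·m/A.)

B ≈ 150 μT

Each long wire gives B = μ₀I/(2πd). Distances are d₁ = 0.0152 m and d₂ = 0.0238 m.
B₁ = 1.82×10⁻⁴ T, B₂ = 3.13×10⁻⁵ T.
Between parallel currents the two contributions point in opposite directions, so they subtract. B = |B₁ − B₂| = |1.82×10⁻⁴ − 3.13×10⁻⁵| = 1.50×10⁻⁴ T.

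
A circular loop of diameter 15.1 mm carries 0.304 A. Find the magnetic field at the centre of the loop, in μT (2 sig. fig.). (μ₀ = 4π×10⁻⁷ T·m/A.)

At the centre of a circular loop the Biot–Savart law gives B = μ₀I/(2R) (so R = 0.00755 m).
B = (4π×10⁻⁷ × 0.304) / (2 × 0.00755) = 2.53×10⁻⁵ T.

B ≈ 25 μT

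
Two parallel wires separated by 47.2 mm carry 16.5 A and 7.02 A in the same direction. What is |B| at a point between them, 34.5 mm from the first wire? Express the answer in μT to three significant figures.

B ≈ 14.9 μT

Each long wire gives B = μ₀I/(2πd). Distances are d₁ = 0.0345 m and d₂ = 0.0127 m.
B₁ = 9.57×10⁻⁵ T, B₂ = 1.11×10⁻⁴ T.
Between parallel currents the two contributions point in opposite directions, so they subtract. B = |B₁ − B₂| = |9.57×10⁻⁵ − 1.11×10⁻⁴| = 1.49×10⁻⁵ T.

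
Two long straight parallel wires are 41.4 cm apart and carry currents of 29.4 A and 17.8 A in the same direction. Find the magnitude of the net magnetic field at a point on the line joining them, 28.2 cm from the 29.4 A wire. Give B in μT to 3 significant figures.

B ≈ 6.12 μT

Each long wire gives B = μ₀I/(2πd). Distances are d₁ = 0.282 m and d₂ = 0.132 m.
B₁ = 2.09×10⁻⁵ T, B₂ = 2.70×10⁻⁵ T.
Between parallel currents the two contributions point in opposite directions, so they subtract. B = |B₁ − B₂| = |2.09×10⁻⁵ − 2.70×10⁻⁵| = 6.12×10⁻⁶ T.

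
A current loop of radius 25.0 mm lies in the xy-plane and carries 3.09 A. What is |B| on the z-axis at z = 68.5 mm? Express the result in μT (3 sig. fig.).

B ≈ 3.13 μT

On the axis of a circular loop, B = μ₀IR² / [2(R²+z²)^(3/2)].
R² + z² = (0.025)² + (0.0685)² = 0.005317 m², and (R²+z²)^(3/2) = 3.88×10⁻⁴ m³.
B = (4π×10⁻⁷ × 3.09 × 0.000625) / (2 × 3.88×10⁻⁴) = 3.13×10⁻⁶ T.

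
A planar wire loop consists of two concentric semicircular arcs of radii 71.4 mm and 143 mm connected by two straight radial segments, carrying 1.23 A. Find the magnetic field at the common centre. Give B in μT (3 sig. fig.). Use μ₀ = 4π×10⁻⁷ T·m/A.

The radial connectors point toward the centre, so dl × r̂ = 0 and they contribute nothing.
Each semicircle gives μ₀I/(4R): inner arc 5.41×10⁻⁶ T, outer arc 2.70×10⁻⁶ T.
The two arcs carry current in opposite angular senses, so their fields oppose: B = |5.41×10⁻⁶ − 2.70×10⁻⁶| = 2.71×10⁻⁶ T.

B ≈ 2.71 μT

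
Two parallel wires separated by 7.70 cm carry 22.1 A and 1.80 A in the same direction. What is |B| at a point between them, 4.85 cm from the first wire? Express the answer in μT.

B ≈ 78.5 μT

Each long wire gives B = μ₀I/(2πd). Distances are d₁ = 0.0485 m and d₂ = 0.0285 m.
B₁ = 9.11×10⁻⁵ T, B₂ = 1.26×10⁻⁵ T.
Between parallel currents the two contributions point in opposite directions, so they subtract. B = |B₁ − B₂| = |9.11×10⁻⁵ − 1.26×10⁻⁵| = 7.85×10⁻⁵ T.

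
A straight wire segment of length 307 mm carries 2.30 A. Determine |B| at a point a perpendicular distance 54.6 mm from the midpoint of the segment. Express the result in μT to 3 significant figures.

For a finite straight segment, B = (μ₀I/4πd)(sinθ₁ + sinθ₂), where θ₁, θ₂ are the angles from the perpendicular to each end.
The perpendicular from the point meets the wire at its midpoint, so each end is L/2 = 0.1535 m away along the wire.
sinθ₁ = 0.1535/√(0.1535²+0.0546²) = 0.9422; sinθ₂ = 0.1535/√(0.1535²+0.0546²) = 0.9422.
B = (4π×10⁻⁷ × 2.30) / (4π × 0.0546) × (0.9422 + 0.9422) = 7.94×10⁻⁶ T.

B ≈ 7.94 μT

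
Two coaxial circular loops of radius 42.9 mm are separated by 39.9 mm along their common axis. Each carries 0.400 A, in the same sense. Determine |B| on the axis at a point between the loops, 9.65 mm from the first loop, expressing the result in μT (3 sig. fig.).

B ≈ 8.64 μT

Each loop contributes B = μ₀IR²/[2(R²+z²)^(3/2)] on the axis, with z measured from that loop.
Loop 1 (z = 0.00965 m): B₁ = 5.44×10⁻⁶ T. Loop 2 (z = 0.03025 m): B₂ = 3.20×10⁻⁶ T.
The fields add: B = B₁ + B₂ = 8.64×10⁻⁶ T.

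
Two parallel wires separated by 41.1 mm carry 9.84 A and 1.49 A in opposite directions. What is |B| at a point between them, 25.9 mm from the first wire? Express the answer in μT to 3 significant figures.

B ≈ 95.6 μT

Each long wire gives B = μ₀I/(2πd). Distances are d₁ = 0.0259 m and d₂ = 0.0152 m.
B₁ = 7.60×10⁻⁵ T, B₂ = 1.96×10⁻⁵ T.
Between antiparallel currents both contributions point the same way, so they add. B = B₁ + B₂ = 7.60×10⁻⁵ + 1.96×10⁻⁵ = 9.56×10⁻⁵ T.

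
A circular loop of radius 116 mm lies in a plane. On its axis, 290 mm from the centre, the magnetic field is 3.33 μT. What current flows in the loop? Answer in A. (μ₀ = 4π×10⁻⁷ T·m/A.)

On the axis of a loop, B = μ₀IR²/[2(R²+z²)^(3/2)], so I = 2B(R²+z²)^(3/2)/(μ₀R²).
R² + z² = 0.01346 + 0.0841 = 0.09756 m²; raised to 3/2 gives 3.05×10⁻² m³.
I = 2 × 3.33×10⁻⁶ × 3.05×10⁻² / (1.26×10⁻⁶ × 0.01346) = 12.0 A.

I ≈ 12.0 A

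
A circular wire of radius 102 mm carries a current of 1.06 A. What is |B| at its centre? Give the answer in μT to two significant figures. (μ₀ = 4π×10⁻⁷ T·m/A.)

At the centre of a circular loop the Biot–Savart law gives B = μ₀I/(2R).
B = (4π×10⁻⁷ × 1.06) / (2 × 0.102) = 6.53×10⁻⁶ T.

B ≈ 6.5 μT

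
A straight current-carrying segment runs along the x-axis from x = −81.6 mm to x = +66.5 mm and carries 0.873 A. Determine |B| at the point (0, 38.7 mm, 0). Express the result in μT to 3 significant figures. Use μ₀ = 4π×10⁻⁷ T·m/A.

For a finite straight segment, B = (μ₀I/4πd)(sinθ₁ + sinθ₂), where θ₁, θ₂ are the angles from the perpendicular to each end.
The perpendicular distance is d = 0.0387 m; the end-offsets along the wire are a = 0.0816 m and b = 0.0665 m.
sinθ₁ = 0.0816/√(0.0816²+0.0387²) = 0.9035; sinθ₂ = 0.0665/√(0.0665²+0.0387²) = 0.8643.
B = (4π×10⁻⁷ × 0.873) / (4π × 0.0387) × (0.9035 + 0.8643) = 3.99×10⁻⁶ T.

B ≈ 3.99 μT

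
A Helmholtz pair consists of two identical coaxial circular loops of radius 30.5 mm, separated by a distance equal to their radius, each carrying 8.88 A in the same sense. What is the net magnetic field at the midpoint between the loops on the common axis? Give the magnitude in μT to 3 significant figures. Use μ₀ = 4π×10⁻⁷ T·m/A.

B ≈ 262 μT

Each loop contributes B = μ₀IR²/[2(R²+z²)^(3/2)] on the axis, with z measured from that loop.
Loop 1 (z = 0.01525 m): B₁ = 1.31×10⁻⁴ T. Loop 2 (z = 0.01525 m): B₂ = 1.31×10⁻⁴ T.
The fields add: B = B₁ + B₂ = 2.62×10⁻⁴ T.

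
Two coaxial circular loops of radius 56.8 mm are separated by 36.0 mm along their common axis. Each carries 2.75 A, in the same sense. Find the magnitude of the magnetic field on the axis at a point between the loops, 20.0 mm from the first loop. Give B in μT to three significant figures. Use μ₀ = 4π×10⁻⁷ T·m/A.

B ≈ 52.7 μT

Each loop contributes B = μ₀IR²/[2(R²+z²)^(3/2)] on the axis, with z measured from that loop.
Loop 1 (z = 0.02 m): B₁ = 2.55×10⁻⁵ T. Loop 2 (z = 0.016 m): B₂ = 2.71×10⁻⁵ T.
The fields add: B = B₁ + B₂ = 5.27×10⁻⁵ T.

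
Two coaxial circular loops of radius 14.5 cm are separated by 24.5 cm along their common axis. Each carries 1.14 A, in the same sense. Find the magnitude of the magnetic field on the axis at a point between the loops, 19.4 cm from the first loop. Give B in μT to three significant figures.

B ≈ 5.21 μT

Each loop contributes B = μ₀IR²/[2(R²+z²)^(3/2)] on the axis, with z measured from that loop.
Loop 1 (z = 0.194 m): B₁ = 1.06×10⁻⁶ T. Loop 2 (z = 0.051 m): B₂ = 4.15×10⁻⁶ T.
The fields add: B = B₁ + B₂ = 5.21×10⁻⁶ T.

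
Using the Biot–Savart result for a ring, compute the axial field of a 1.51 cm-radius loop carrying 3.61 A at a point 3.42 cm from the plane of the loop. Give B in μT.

On the axis of a circular loop, B = μ₀IR² / [2(R²+z²)^(3/2)].
R² + z² = (0.0151)² + (0.0342)² = 0.001398 m², and (R²+z²)^(3/2) = 5.23×10⁻⁵ m³.
B = (4π×10⁻⁷ × 3.61 × 0.000228) / (2 × 5.23×10⁻⁵) = 9.90×10⁻⁶ T.

B ≈ 9.90 μT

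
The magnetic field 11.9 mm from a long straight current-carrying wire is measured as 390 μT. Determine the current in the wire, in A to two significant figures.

For a long straight wire B = μ₀I/(2πd), so I = 2πdB/μ₀.
I = 2π × 0.0119 × 3.90×10⁻⁴ / (4π×10⁻⁷) = 23.2 A.

I ≈ 23 A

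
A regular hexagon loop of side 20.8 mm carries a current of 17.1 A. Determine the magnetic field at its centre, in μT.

Each side is a finite straight segment at perpendicular distance d = a/(2 tan(π/6)) = 0.01801 m from the centre, with end-angles ±π/6.
One side contributes B₁ = (μ₀I/4πd)·2 sin(π/6) = 9.49×10⁻⁵ T.
All 6 sides add in the same direction: B = 6 × 9.49×10⁻⁵ = 5.70×10⁻⁴ T.

B ≈ 570 μT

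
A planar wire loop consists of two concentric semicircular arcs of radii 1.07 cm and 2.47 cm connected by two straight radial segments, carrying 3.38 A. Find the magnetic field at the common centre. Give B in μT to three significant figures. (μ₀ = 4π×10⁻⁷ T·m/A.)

B ≈ 56.2 μT

The radial connectors point toward the centre, so dl × r̂ = 0 and they contribute nothing.
Each semicircle gives μ₀I/(4R): inner arc 9.92×10⁻⁵ T, outer arc 4.30×10⁻⁵ T.
The two arcs carry current in opposite angular senses, so their fields oppose: B = |9.92×10⁻⁵ − 4.30×10⁻⁵| = 5.62×10⁻⁵ T.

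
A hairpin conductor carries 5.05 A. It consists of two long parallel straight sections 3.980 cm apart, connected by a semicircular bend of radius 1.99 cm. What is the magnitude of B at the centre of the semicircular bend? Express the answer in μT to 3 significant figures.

B ≈ 130 μT

The semicircular arc contributes B_arc = μ₀I·π/(4πR) = μ₀I/(4R) = 7.97×10⁻⁵ T.
Each semi-infinite lead is at perpendicular distance R = 0.0199 m from the centre, with the perpendicular foot at its near end, so it contributes μ₀I/(4πR); both point the same way, together 5.08×10⁻⁵ T.
Arc and leads all point the same direction: B = 7.97×10⁻⁵ + 5.08×10⁻⁵ = 1.30×10⁻⁴ T.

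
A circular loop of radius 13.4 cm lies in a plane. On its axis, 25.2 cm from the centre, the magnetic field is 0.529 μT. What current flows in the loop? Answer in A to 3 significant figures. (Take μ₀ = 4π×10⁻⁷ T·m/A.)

On the axis of a loop, B = μ₀IR²/[2(R²+z²)^(3/2)], so I = 2B(R²+z²)^(3/2)/(μ₀R²).
R² + z² = 0.01796 + 0.0635 = 0.08146 m²; raised to 3/2 gives 2.32×10⁻² m³.
I = 2 × 5.29×10⁻⁷ × 2.32×10⁻² / (1.26×10⁻⁶ × 0.01796) = 1.09 A.

I ≈ 1.09 A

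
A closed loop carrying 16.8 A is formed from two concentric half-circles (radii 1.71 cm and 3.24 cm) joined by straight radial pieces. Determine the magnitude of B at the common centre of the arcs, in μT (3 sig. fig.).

B ≈ 146 μT

The radial connectors point toward the centre, so dl × r̂ = 0 and they contribute nothing.
Each semicircle gives μ₀I/(4R): inner arc 3.09×10⁻⁴ T, outer arc 1.63×10⁻⁴ T.
The two arcs carry current in opposite angular senses, so their fields oppose: B = |3.09×10⁻⁴ − 1.63×10⁻⁴| = 1.46×10⁻⁴ T.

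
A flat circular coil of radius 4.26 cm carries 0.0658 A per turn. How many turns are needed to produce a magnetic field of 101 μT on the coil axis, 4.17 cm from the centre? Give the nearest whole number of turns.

N = 285

For an N-turn coil, B = Nμ₀IR²/[2(R²+z²)^(3/2)]. A single turn gives B₁ = 3.54×10⁻⁷ T with R = 0.0426 m, z = 0.0417 m.
N = B/B₁ = 1.01×10⁻⁴ / 3.54×10⁻⁷ = 285.17.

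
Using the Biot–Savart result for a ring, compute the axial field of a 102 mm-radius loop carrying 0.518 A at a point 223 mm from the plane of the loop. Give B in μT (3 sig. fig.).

On the axis of a circular loop, B = μ₀IR² / [2(R²+z²)^(3/2)].
R² + z² = (0.102)² + (0.223)² = 0.06013 m², and (R²+z²)^(3/2) = 1.47×10⁻² m³.
B = (4π×10⁻⁷ × 0.518 × 0.0104) / (2 × 1.47×10⁻²) = 2.30×10⁻⁷ T.

B ≈ 0.230 μT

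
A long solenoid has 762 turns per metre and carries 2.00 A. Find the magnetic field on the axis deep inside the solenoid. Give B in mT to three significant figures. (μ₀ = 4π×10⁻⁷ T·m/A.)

Inside a long solenoid, B = μ₀nI with n = 762 turns/m.
B = 4π×10⁻⁷ × 762 × 2.00 = 1.92×10⁻³ T.

B ≈ 1.92 mT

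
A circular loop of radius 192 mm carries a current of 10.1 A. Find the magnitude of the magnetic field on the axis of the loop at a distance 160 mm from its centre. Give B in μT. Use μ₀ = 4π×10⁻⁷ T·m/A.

B ≈ 15.0 μT

On the axis of a circular loop, B = μ₀IR² / [2(R²+z²)^(3/2)].
R² + z² = (0.192)² + (0.16)² = 0.06246 m², and (R²+z²)^(3/2) = 1.56×10⁻² m³.
B = (4π×10⁻⁷ × 10.1 × 0.03686) / (2 × 1.56×10⁻²) = 1.50×10⁻⁵ T.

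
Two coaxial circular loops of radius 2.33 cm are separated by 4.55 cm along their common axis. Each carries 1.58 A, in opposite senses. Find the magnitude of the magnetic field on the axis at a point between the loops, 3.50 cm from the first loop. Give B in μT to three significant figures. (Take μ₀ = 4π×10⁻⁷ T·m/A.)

Each loop contributes B = μ₀IR²/[2(R²+z²)^(3/2)] on the axis, with z measured from that loop.
Loop 1 (z = 0.035 m): B₁ = 7.25×10⁻⁶ T. Loop 2 (z = 0.0105 m): B₂ = 3.23×10⁻⁵ T.
The fields oppose: B = |B₁ − B₂| = 2.50×10⁻⁵ T.

B ≈ 25.0 μT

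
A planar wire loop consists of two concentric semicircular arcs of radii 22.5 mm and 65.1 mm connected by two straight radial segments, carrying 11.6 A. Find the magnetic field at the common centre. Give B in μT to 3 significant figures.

B ≈ 106 μT

The radial connectors point toward the centre, so dl × r̂ = 0 and they contribute nothing.
Each semicircle gives μ₀I/(4R): inner arc 1.62×10⁻⁴ T, outer arc 5.60×10⁻⁵ T.
The two arcs carry current in opposite angular senses, so their fields oppose: B = |1.62×10⁻⁴ − 5.60×10⁻⁵| = 1.06×10⁻⁴ T.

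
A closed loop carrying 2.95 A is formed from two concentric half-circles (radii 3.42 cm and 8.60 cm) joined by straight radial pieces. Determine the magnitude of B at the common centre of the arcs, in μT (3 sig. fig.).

The radial connectors point toward the centre, so dl × r̂ = 0 and they contribute nothing.
Each semicircle gives μ₀I/(4R): inner arc 2.71×10⁻⁵ T, outer arc 1.08×10⁻⁵ T.
The two arcs carry current in opposite angular senses, so their fields oppose: B = |2.71×10⁻⁵ − 1.08×10⁻⁵| = 1.63×10⁻⁵ T.

B ≈ 16.3 μT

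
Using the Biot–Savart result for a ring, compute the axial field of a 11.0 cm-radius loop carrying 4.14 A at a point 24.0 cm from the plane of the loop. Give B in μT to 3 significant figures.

B ≈ 1.71 μT

On the axis of a circular loop, B = μ₀IR² / [2(R²+z²)^(3/2)].
R² + z² = (0.11)² + (0.24)² = 0.0697 m², and (R²+z²)^(3/2) = 1.84×10⁻² m³.
B = (4π×10⁻⁷ × 4.14 × 0.0121) / (2 × 1.84×10⁻²) = 1.71×10⁻⁶ T.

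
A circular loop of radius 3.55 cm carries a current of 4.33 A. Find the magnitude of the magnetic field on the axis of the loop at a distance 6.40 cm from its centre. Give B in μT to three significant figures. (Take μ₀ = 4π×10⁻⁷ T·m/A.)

On the axis of a circular loop, B = μ₀IR² / [2(R²+z²)^(3/2)].
R² + z² = (0.0355)² + (0.064)² = 0.005356 m², and (R²+z²)^(3/2) = 3.92×10⁻⁴ m³.
B = (4π×10⁻⁷ × 4.33 × 0.00126) / (2 × 3.92×10⁻⁴) = 8.75×10⁻⁶ T.

B ≈ 8.75 μT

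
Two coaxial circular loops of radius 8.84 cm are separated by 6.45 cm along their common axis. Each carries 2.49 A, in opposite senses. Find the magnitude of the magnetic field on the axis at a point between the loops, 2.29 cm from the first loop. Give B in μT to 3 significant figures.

Each loop contributes B = μ₀IR²/[2(R²+z²)^(3/2)] on the axis, with z measured from that loop.
Loop 1 (z = 0.0229 m): B₁ = 1.61×10⁻⁵ T. Loop 2 (z = 0.0416 m): B₂ = 1.31×10⁻⁵ T.
The fields oppose: B = |B₁ − B₂| = 2.94×10⁻⁶ T.

B ≈ 2.94 μT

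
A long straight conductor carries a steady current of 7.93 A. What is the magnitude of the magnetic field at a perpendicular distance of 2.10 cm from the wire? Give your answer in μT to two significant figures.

B ≈ 76 μT

For an infinitely long straight wire, B = μ₀I/(2πd).
B = (4π×10⁻⁷ × 7.93) / (2π × 0.021) = 7.55×10⁻⁵ T.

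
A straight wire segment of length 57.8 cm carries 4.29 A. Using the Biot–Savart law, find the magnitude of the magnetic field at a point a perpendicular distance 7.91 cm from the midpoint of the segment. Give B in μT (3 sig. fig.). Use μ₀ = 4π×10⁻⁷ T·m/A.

B ≈ 10.5 μT

For a finite straight segment, B = (μ₀I/4πd)(sinθ₁ + sinθ₂), where θ₁, θ₂ are the angles from the perpendicular to each end.
The perpendicular from the point meets the wire at its midpoint, so each end is L/2 = 0.289 m away along the wire.
sinθ₁ = 0.289/√(0.289²+0.0791²) = 0.9645; sinθ₂ = 0.289/√(0.289²+0.0791²) = 0.9645.
B = (4π×10⁻⁷ × 4.29) / (4π × 0.0791) × (0.9645 + 0.9645) = 1.05×10⁻⁵ T.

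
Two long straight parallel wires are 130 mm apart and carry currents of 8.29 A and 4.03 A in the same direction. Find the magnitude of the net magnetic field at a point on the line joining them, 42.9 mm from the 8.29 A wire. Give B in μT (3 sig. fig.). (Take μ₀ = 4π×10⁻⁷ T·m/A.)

B ≈ 29.4 μT

Each long wire gives B = μ₀I/(2πd). Distances are d₁ = 0.0429 m and d₂ = 0.0871 m.
B₁ = 3.86×10⁻⁵ T, B₂ = 9.25×10⁻⁶ T.
Between parallel currents the two contributions point in opposite directions, so they subtract. B = |B₁ − B₂| = |3.86×10⁻⁵ − 9.25×10⁻⁶| = 2.94×10⁻⁵ T.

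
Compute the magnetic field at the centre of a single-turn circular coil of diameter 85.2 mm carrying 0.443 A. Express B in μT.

B ≈ 6.53 μT

At the centre of a circular loop the Biot–Savart law gives B = μ₀I/(2R) (so R = 0.0426 m).
B = (4π×10⁻⁷ × 0.443) / (2 × 0.0426) = 6.53×10⁻⁶ T.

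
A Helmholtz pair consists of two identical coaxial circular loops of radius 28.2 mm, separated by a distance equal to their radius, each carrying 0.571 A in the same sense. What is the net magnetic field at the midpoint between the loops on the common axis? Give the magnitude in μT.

Each loop contributes B = μ₀IR²/[2(R²+z²)^(3/2)] on the axis, with z measured from that loop.
Loop 1 (z = 0.0141 m): B₁ = 9.10×10⁻⁶ T. Loop 2 (z = 0.0141 m): B₂ = 9.10×10⁻⁶ T.
The fields add: B = B₁ + B₂ = 1.82×10⁻⁵ T.

B ≈ 18.2 μT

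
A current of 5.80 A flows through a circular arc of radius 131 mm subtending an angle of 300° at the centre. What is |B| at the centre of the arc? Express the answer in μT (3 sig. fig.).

The Biot–Savart field of a circular arc at its centre is B = μ₀Iφ/(4πR), with φ = 5.236 rad.
B = (4π×10⁻⁷ × 5.80 × 5.236) / (4π × 0.131) = 2.32×10⁻⁵ T.

B ≈ 23.2 μT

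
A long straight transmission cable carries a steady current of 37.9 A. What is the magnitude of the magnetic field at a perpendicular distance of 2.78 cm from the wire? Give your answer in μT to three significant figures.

For an infinitely long straight wire, B = μ₀I/(2πd).
B = (4π×10⁻⁷ × 37.9) / (2π × 0.0278) = 2.73×10⁻⁴ T.

B ≈ 273 μT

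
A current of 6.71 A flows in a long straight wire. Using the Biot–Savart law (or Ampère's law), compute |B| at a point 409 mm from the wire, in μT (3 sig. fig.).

For an infinitely long straight wire, B = μ₀I/(2πd).
B = (4π×10⁻⁷ × 6.71) / (2π × 0.409) = 3.28×10⁻⁶ T.

B ≈ 3.28 μT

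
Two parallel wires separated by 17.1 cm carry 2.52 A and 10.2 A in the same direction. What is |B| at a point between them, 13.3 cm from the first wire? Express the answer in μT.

B ≈ 49.9 μT

Each long wire gives B = μ₀I/(2πd). Distances are d₁ = 0.133 m and d₂ = 0.038 m.
B₁ = 3.79×10⁻⁶ T, B₂ = 5.37×10⁻⁵ T.
Between parallel currents the two contributions point in opposite directions, so they subtract. B = |B₁ − B₂| = |3.79×10⁻⁶ − 5.37×10⁻⁵| = 4.99×10⁻⁵ T.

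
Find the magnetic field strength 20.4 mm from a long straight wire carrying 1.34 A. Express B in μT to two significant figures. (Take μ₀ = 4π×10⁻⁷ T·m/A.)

B ≈ 13 μT

For an infinitely long straight wire, B = μ₀I/(2πd).
B = (4π×10⁻⁷ × 1.34) / (2π × 0.0204) = 1.31×10⁻⁵ T.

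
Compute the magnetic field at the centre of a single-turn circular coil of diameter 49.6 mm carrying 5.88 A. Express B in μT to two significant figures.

At the centre of a circular loop the Biot–Savart law gives B = μ₀I/(2R) (so R = 0.0248 m).
B = (4π×10⁻⁷ × 5.88) / (2 × 0.0248) = 1.49×10⁻⁴ T.

B ≈ 150 μT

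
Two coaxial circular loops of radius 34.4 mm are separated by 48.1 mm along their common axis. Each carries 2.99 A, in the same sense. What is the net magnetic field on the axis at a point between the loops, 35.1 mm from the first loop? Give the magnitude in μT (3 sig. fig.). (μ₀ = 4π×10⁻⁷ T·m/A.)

Each loop contributes B = μ₀IR²/[2(R²+z²)^(3/2)] on the axis, with z measured from that loop.
Loop 1 (z = 0.0351 m): B₁ = 1.87×10⁻⁵ T. Loop 2 (z = 0.013 m): B₂ = 4.47×10⁻⁵ T.
The fields add: B = B₁ + B₂ = 6.34×10⁻⁵ T.

B ≈ 63.4 μT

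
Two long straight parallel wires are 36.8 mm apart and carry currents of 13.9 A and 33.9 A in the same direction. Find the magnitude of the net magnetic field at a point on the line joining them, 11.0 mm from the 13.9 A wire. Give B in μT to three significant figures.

B ≈ 10.1 μT

Each long wire gives B = μ₀I/(2πd). Distances are d₁ = 0.011 m and d₂ = 0.0258 m.
B₁ = 2.53×10⁻⁴ T, B₂ = 2.63×10⁻⁴ T.
Between parallel currents the two contributions point in opposite directions, so they subtract. B = |B₁ − B₂| = |2.53×10⁻⁴ − 2.63×10⁻⁴| = 1.01×10⁻⁵ T.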